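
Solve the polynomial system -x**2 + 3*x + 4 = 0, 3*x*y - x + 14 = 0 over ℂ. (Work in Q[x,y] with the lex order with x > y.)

{(4, -5/6), (-1, 5)}

Compute a lex Gröbner basis by Buchberger's algorithm.
f_1 = -x**2 + 3*x + 4, LT = x**2.
f_2 = 3*x*y - x + 14, LT = x*y.

S(f_1,f_2): lcm = x**2*y. S = 1/3*x**2 - 3*x*y - 14/3*x - 4*y.
  reduce S modulo (f_1, f_2):
  remainder -14/3*x - 4*y + 46/3 ≠ 0; add h_3 = -14/3*x - 4*y + 46/3 to the basis.

S(f_2,h_3): lcm = x*y. S = -1/3*x - 6/7*y**2 + 23/7*y + 14/3.
  reduce S modulo (f_1, f_2, h_3):
  remainder -6/7*y**2 + 25/7*y + 25/7 ≠ 0; add h_4 = -6/7*y**2 + 25/7*y + 25/7 to the basis.

The other S-polynomials (S(f_1,h_3), S(f_1,h_4), S(f_2,h_4), S(h_3,h_4)) all reduce to 0 modulo the current basis, so we have a Gröbner basis.
Inter-reduce: drop elements whose leading term is divisible by another's, tail-reduce, and make monic.
Reduced Gröbner basis: {x + 6/7*y - 23/7, y**2 - 25/6*y - 25/6}.

Since the basis is lex-ordered, y**2 - 25/6*y - 25/6 is univariate in y. Its roots are {-5/6, 5}. Back-substituting each root into the other basis elements fixes the other coordinates.
  y = -5/6: the earlier basis element becomes x - 4 = 0, giving x = 4 — point (4, -5/6).
  y = 5: the earlier basis element becomes x + 1 = 0, giving x = -1 — point (-1, 5).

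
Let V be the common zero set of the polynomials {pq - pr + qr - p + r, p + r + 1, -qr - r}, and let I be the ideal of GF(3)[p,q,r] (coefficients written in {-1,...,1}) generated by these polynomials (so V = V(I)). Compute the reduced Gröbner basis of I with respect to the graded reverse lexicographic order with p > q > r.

f_1 = pq - pr + qr - p + r, LT = pq.
f_2 = p + r + 1, LT = p.
f_3 = -qr - r, LT = qr.

S(f_1,f_2): lcm = pq. S = -pr - p - q + r.
  reduce S modulo (f_1, f_2, f_3):
  remainder r^2 - q + 1 ≠ 0; add g_4 = r^2 - q + 1 to the basis.

S(f_3,g_4): lcm = qr^2. S = q^2 + r^2 - q.
  reduce S modulo (f_1, f_2, f_3, g_4):
  remainder q^2 - 1 ≠ 0; add g_5 = q^2 - 1 to the basis.

The other S-polynomials (S(f_1,f_3), S(f_2,f_3), S(f_1,g_4), S(f_2,g_4), S(f_1,g_5), S(f_2,g_5), S(f_3,g_5), S(g_4,g_5)) all reduce to 0 modulo the current basis, so we have a Gröbner basis.
Inter-reduce: drop elements whose leading term is divisible by another's, tail-reduce, and make monic.

G = {q^2 - 1, qr + r, r^2 - q + 1, p + r + 1}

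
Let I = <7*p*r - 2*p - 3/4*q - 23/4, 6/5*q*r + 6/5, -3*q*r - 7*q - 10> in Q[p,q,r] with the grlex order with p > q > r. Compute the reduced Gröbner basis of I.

G = {p - 1, q + 1, r - 1}

f_1 = 7*p*r - 2*p - 3/4*q - 23/4, LT = p*r.
f_2 = 6/5*q*r + 6/5, LT = q*r.
f_3 = -3*q*r - 7*q - 10, LT = q*r.

S(f_1,f_2): lcm = p*q*r. S = -2/7*p*q - 3/28*q**2 - p - 23/28*q.
  leading term p*q: no divisor's leading term divides it; move -2/7*p*q to the remainder.
  leading term q**2: no divisor's leading term divides it; move -3/28*q**2 to the remainder.
  leading term p: no divisor's leading term divides it; move -p to the remainder.
  leading term q: no divisor's leading term divides it; move -23/28*q to the remainder.
  remainder -2/7*p*q - 3/28*q**2 - p - 23/28*q ≠ 0; add g_4 = -2/7*p*q - 3/28*q**2 - p - 23/28*q to the basis.

S(f_1,f_3): lcm = p*q*r. S = -55/21*p*q - 3/28*q**2 - 10/3*p - 23/28*q.
  leading term p*q: subtract (55/6)·g_4 from -55/21*p*q - 3/28*q**2 - 10/3*p - 23/28*q → 7/8*q**2 + 35/6*p + 161/24*q
  leading term q**2: no divisor's leading term divides it; move 7/8*q**2 to the remainder.
  leading term p: no divisor's leading term divides it; move 35/6*p to the remainder.
  leading term q: no divisor's leading term divides it; move 161/24*q to the remainder.
  remainder 7/8*q**2 + 35/6*p + 161/24*q ≠ 0; add g_5 = 7/8*q**2 + 35/6*p + 161/24*q to the basis.

S(f_2,f_3): lcm = q*r. S = -7/3*q - 7/3.
  leading term q: no divisor's leading term divides it; move -7/3*q to the remainder.
  leading term 1: no divisor's leading term divides it; move -7/3 to the remainder.
  remainder -7/3*q - 7/3 ≠ 0; add g_6 = -7/3*q - 7/3 to the basis.

S(f_2,g_5): lcm = q**2*r. S = -20/3*p*r - 23/3*q*r + q.
  leading term p*r: subtract (-20/21)·f_1 from -20/3*p*r - 23/3*q*r + q → -23/3*q*r - 40/21*p + 2/7*q - 115/21
  leading term q*r: subtract (-115/18)·f_2 from -23/3*q*r - 40/21*p + 2/7*q - 115/21 → -40/21*p + 2/7*q + 46/21
  leading term p: no divisor's leading term divides it; move -40/21*p to the remainder.
  leading term q: subtract (-6/49)·g_6 from 2/7*q + 46/21 → 40/21
  leading term 1: no divisor's leading term divides it; move 40/21 to the remainder.
  remainder -40/21*p + 40/21 ≠ 0; add g_7 = -40/21*p + 40/21 to the basis.

S(f_2,g_6): lcm = q*r. S = -r + 1.
  leading term r: no divisor's leading term divides it; move -r to the remainder.
  leading term 1: no divisor's leading term divides it; move 1 to the remainder.
  remainder -r + 1 ≠ 0; add g_8 = -r + 1 to the basis.

The other S-polynomials (S(f_1,g_4), S(f_2,g_4), S(f_3,g_4), S(f_1,g_5), S(f_3,g_5), S(g_4,g_5), S(f_1,g_6), S(f_3,g_6), S(g_4,g_6), S(g_5,g_6), S(f_1,g_7), S(f_2,g_7), S(f_3,g_7), S(g_4,g_7), S(g_5,g_7), S(g_6,g_7), S(f_1,g_8), S(f_2,g_8), S(f_3,g_8), S(g_4,g_8), S(g_5,g_8), S(g_6,g_8), S(g_7,g_8)) all reduce to 0 modulo the current basis, so we have a Gröbner basis.
Inter-reduce: drop elements whose leading term is divisible by another's, tail-reduce, and make monic.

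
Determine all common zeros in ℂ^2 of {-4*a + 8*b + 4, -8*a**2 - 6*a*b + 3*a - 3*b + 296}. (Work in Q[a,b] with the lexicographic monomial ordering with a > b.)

Compute a lex Gröbner basis by Buchberger's algorithm.
f_1 = -4*a + 8*b + 4, LT = a.
f_2 = -8*a**2 - 6*a*b + 3*a - 3*b + 296, LT = a**2.

S(f_1,f_2): lcm = a**2. S = -11/4*a*b - 5/8*a - 3/8*b + 37.
  leading term a*b: subtract (11/16*b)·f_1 from -11/4*a*b - 5/8*a - 3/8*b + 37 → -5/8*a - 11/2*b**2 - 25/8*b + 37
  leading term a: subtract (5/32)·f_1 from -5/8*a - 11/2*b**2 - 25/8*b + 37 → -11/2*b**2 - 35/8*b + 291/8
  leading term b**2: no divisor's leading term divides it; move -11/2*b**2 to the remainder.
  leading term b: no divisor's leading term divides it; move -35/8*b to the remainder.
  leading term 1: no divisor's leading term divides it; move 291/8 to the remainder.
  remainder -11/2*b**2 - 35/8*b + 291/8 ≠ 0; add h_3 = -11/2*b**2 - 35/8*b + 291/8 to the basis.

S(f_1,h_3): leading monomials are coprime, so the S-polynomial reduces to 0 (Buchberger's first criterion).
S(f_2,h_3): leading monomials are coprime, so the S-polynomial reduces to 0 (Buchberger's first criterion).
Every S-polynomial of the final basis reduces to 0, so we have a Gröbner basis.
Inter-reduce: drop elements whose leading term is divisible by another's, tail-reduce, and make monic.
Reduced Gröbner basis: {a - 2*b - 1, b**2 + 35/44*b - 291/44}.

The lex basis is triangular: the last element involves only b. Solving b**2 + 35/44*b - 291/44 = 0 gives b ∈ {-3, 97/44}; substituting each value into the earlier elements determines the remaining variables.
  b = -3: the earlier basis element becomes a + 5 = 0, giving a = -5 — point (-5, -3).
  b = 97/44: the earlier basis element becomes a - 119/22 = 0, giving a = 119/22 — point (119/22, 97/44).
This is the nonlinear analogue of row-reducing a linear system.

{(-5, -3), (119/22, 97/44)}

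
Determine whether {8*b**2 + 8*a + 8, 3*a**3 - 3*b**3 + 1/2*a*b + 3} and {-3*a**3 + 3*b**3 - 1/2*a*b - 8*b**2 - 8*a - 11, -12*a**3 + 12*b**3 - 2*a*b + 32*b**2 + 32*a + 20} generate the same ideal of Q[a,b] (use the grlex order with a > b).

Since reduced Gröbner bases are canonical representatives of ideals under a given ordering, it suffices to compute and compare them.
Buchberger on the first generating set:
f_1 = 8*b**2 + 8*a + 8, LT = b**2.
f_2 = 3*a**3 - 3*b**3 + 1/2*a*b + 3, LT = a**3.

The S-polynomials (S(f_1,f_2)) all reduce to 0 modulo the current basis, so we have a Gröbner basis.
Inter-reduce: drop elements whose leading term is divisible by another's, tail-reduce, and make monic.
Reduced Gröbner basis: {a**3 + 7/6*a*b + b + 1, b**2 + a + 1}.

Buchberger on the second generating set:
h_1 = -3*a**3 + 3*b**3 - 1/2*a*b - 8*b**2 - 8*a - 11, LT = a**3.
h_2 = -12*a**3 + 12*b**3 - 2*a*b + 32*b**2 + 32*a + 20, LT = a**3.

S(h_1,h_2): lcm = a**3. S = 16/3*b**2 + 16/3*a + 16/3.
  reduce S modulo (h_1, h_2):
  remainder 16/3*b**2 + 16/3*a + 16/3 ≠ 0; add k_3 = 16/3*b**2 + 16/3*a + 16/3 to the basis.

The other S-polynomials (S(h_1,k_3), S(h_2,k_3)) all reduce to 0 modulo the current basis, so we have a Gröbner basis.
Inter-reduce: drop elements whose leading term is divisible by another's, tail-reduce, and make monic.
Reduced Gröbner basis: {a**3 + 7/6*a*b + b + 1, b**2 + a + 1}.

These coincide, so the ideals are equal.
The same test decides containment: I ⊆ J iff every generator of I reduces to 0 modulo a Gröbner basis of J.

Yes, the ideals are equal.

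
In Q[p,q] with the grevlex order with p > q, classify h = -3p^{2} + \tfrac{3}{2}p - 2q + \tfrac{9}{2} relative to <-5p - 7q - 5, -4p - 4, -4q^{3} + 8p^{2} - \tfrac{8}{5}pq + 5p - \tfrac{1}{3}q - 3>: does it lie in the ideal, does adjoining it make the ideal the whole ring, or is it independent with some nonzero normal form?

-3p^{2} + \tfrac{3}{2}p - 2q + \tfrac{9}{2} lies in I (it reduces to 0).

First compute the reduced Gröbner basis of I by Buchberger's algorithm.
f_1 = -5p - 7q - 5, LT = p.
f_2 = -4p - 4, LT = p.
f_3 = -4q^{3} + 8p^{2} - \tfrac{8}{5}pq + 5p - \tfrac{1}{3}q - 3, LT = q^{3}.

S(f_1,f_2): lcm = p. S = \tfrac{7}{5}q.
  leading term q: no divisor's leading term divides it; move \tfrac{7}{5}q to the remainder.
  remainder \tfrac{7}{5}q ≠ 0; add k_4 = \tfrac{7}{5}q to the basis.

The other S-polynomials (S(f_1,f_3), S(f_2,f_3), S(f_1,k_4), S(f_2,k_4), S(f_3,k_4)) all reduce to 0 modulo the current basis, so we have a Gröbner basis.
Inter-reduce: drop elements whose leading term is divisible by another's, tail-reduce, and make monic.
Reduced Gröbner basis: {p + 1, q}.
Label its elements g_1 = p + 1, g_2 = q.

Reduce h = -3p^{2} + \tfrac{3}{2}p - 2q + \tfrac{9}{2} modulo G:
  leading term p^{2}: subtract (-3p)·g_1 from -3p^{2} + \tfrac{3}{2}p - 2q + \tfrac{9}{2} → \tfrac{9}{2}p - 2q + \tfrac{9}{2}
  leading term p: subtract (\tfrac{9}{2})·g_1 from \tfrac{9}{2}p - 2q + \tfrac{9}{2} → -2q
  leading term q: subtract (-2)·g_2 from -2q → 0
  normal form = 0.
Since the normal form is 0, h ∈ I.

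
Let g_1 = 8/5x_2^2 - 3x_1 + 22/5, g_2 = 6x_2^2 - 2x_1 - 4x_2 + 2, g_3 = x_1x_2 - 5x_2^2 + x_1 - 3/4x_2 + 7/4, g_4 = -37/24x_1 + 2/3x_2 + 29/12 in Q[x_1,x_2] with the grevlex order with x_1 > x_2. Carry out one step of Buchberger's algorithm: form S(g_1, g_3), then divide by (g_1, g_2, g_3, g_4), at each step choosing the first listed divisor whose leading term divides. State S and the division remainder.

S(g_1, g_3) = 5x_2^3 - 15/8x_1^2 - x_1x_2 + 3/4x_2^2 + 11/4x_1 - 7/4x_2; remainder on division = 792665/43808x_2 - 792665/43808.

lcm(LM(g_1), LM(g_3)) = x_1x_2^2.
S = (lcm/LT(g_1))·g_1 − (lcm/LT(g_3))·g_3 = 5x_2^3 - 15/8x_1^2 - x_1x_2 + 3/4x_2^2 + 11/4x_1 - 7/4x_2.
Reduce S modulo (g_1, g_2, g_3, g_4) in that order:
  leading term x_2^3: subtract (25/8x_2)·g_1 from 5x_2^3 - 15/8x_1^2 - x_1x_2 + 3/4x_2^2 + 11/4x_1 - 7/4x_2 → -15/8x_1^2 + 67/8x_1x_2 + 3/4x_2^2 + 11/4x_1 - 31/2x_2
  leading term x_1^2: subtract (45/37x_1)·g_4 from -15/8x_1^2 + 67/8x_1x_2 + 3/4x_2^2 + 11/4x_1 - 31/2x_2 → 2239/296x_1x_2 + 3/4x_2^2 - 7/37x_1 - 31/2x_2
  leading term x_1x_2: subtract (2239/296)·g_3 from 2239/296x_1x_2 + 3/4x_2^2 - 7/37x_1 - 31/2x_2 → 11417/296x_2^2 - 2295/296x_1 - 11635/1184x_2 - 15673/1184
  leading term x_2^2: subtract (57085/2368)·g_1 from 11417/296x_2^2 - 2295/296x_1 - 11635/1184x_2 - 15673/1184 → 152895/2368x_1 - 11635/1184x_2 - 35315/296
  leading term x_1: subtract (-458685/10952)·g_4 from 152895/2368x_1 - 11635/1184x_2 - 35315/296 → 792665/43808x_2 - 792665/43808
  leading term x_2: no divisor's leading term divides it; move 792665/43808x_2 to the remainder.
  leading term 1: no divisor's leading term divides it; move -792665/43808 to the remainder.
The remainder 792665/43808x_2 - 792665/43808 is nonzero, so it would be added as the next basis element.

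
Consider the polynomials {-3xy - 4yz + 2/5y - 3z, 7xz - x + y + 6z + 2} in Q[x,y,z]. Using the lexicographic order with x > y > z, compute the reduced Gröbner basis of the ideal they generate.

G = {xy + 4/3yz - 2/15y + z, xz - 1/7x + 1/7y + 6/7z + 2/7, y^2 - 28/3yz^2 + 124/15yz + 28/15y - 7z^2 + z}

f_1 = -3xy - 4yz + 2/5y - 3z, LT = xy.
f_2 = 7xz - x + y + 6z + 2, LT = xz.

S(f_1,f_2): lcm = xyz. S = 1/7xy - 1/7y^2 + 4/3yz^2 - 104/105yz - 2/7y + z^2.
  reduce S modulo (f_1, f_2):
  remainder -1/7y^2 + 4/3yz^2 - 124/105yz - 4/15y + z^2 - 1/7z ≠ 0; add g_3 = -1/7y^2 + 4/3yz^2 - 124/105yz - 4/15y + z^2 - 1/7z to the basis.

The other S-polynomials (S(f_1,g_3), S(f_2,g_3)) all reduce to 0 modulo the current basis, so we have a Gröbner basis.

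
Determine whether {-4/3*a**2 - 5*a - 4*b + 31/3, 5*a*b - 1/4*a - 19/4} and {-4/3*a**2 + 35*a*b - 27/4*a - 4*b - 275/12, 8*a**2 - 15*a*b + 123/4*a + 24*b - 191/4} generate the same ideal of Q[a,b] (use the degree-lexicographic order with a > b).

Equality of ideals is decidable: compute both reduced Gröbner bases (unique for the ordering) and check whether they agree.
Buchberger on the first generating set:
f_1 = -4/3*a**2 - 5*a - 4*b + 31/3, LT = a**2.
f_2 = 5*a*b - 1/4*a - 19/4, LT = a*b.

S(f_1,f_2): lcm = a**2*b. S = 1/20*a**2 + 15/4*a*b + 3*b**2 + 19/20*a - 31/4*b.
  reduce S modulo (f_1, f_2):
  remainder 3*b**2 + 19/20*a - 79/10*b + 79/20 ≠ 0; add g_3 = 3*b**2 + 19/20*a - 79/10*b + 79/20 to the basis.

The other S-polynomials (S(f_1,g_3), S(f_2,g_3)) all reduce to 0 modulo the current basis, so we have a Gröbner basis.
Inter-reduce: drop elements whose leading term is divisible by another's, tail-reduce, and make monic.
Reduced Gröbner basis: {a**2 + 15/4*a + 3*b - 31/4, a*b - 1/20*a - 19/20, b**2 + 19/60*a - 79/30*b + 79/60}.

Buchberger on the second generating set:
h_1 = -4/3*a**2 + 35*a*b - 27/4*a - 4*b - 275/12, LT = a**2.
h_2 = 8*a**2 - 15*a*b + 123/4*a + 24*b - 191/4, LT = a**2.

S(h_1,h_2): lcm = a**2. S = -195/8*a*b + 39/32*a + 741/32.
  reduce S modulo (h_1, h_2):
  remainder -195/8*a*b + 39/32*a + 741/32 ≠ 0; add k_3 = -195/8*a*b + 39/32*a + 741/32 to the basis.

S(h_1,k_3): lcm = a**2*b. S = -105/4*a*b**2 + 1/20*a**2 + 81/16*a*b + 3*b**2 + 19/20*a + 275/16*b.
  reduce S modulo (h_1, h_2, k_3):
  remainder 3*b**2 + 19/20*a - 79/10*b + 79/20 ≠ 0; add k_4 = 3*b**2 + 19/20*a - 79/10*b + 79/20 to the basis.

The other S-polynomials (S(h_2,k_3), S(h_1,k_4), S(h_2,k_4), S(k_3,k_4)) all reduce to 0 modulo the current basis, so we have a Gröbner basis.
Inter-reduce: drop elements whose leading term is divisible by another's, tail-reduce, and make monic.
Reduced Gröbner basis: {a**2 + 15/4*a + 3*b - 31/4, a*b - 1/20*a - 19/20, b**2 + 19/60*a - 79/30*b + 79/60}.

These coincide, so the ideals are equal.
The choice of monomial ordering does not affect the verdict — as long as both bases are computed under the same ordering, their equality decides ideal equality.

Yes, the ideals are equal.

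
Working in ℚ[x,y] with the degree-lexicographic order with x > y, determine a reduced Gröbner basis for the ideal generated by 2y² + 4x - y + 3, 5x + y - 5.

G = {y² - 9/10y + 7/2, x + ⅕y - 1}

This is the nonlinear analogue of row-reducing a linear system.

f_1 = 2y² + 4x - y + 3, LT = y².
f_2 = 5x + y - 5, LT = x.

The S-polynomials (S(f_1,f_2)) all reduce to 0 modulo the current basis, so we have a Gröbner basis.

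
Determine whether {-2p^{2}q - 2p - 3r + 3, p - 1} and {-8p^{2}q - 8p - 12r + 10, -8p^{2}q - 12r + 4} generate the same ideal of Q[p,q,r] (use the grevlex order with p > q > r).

No, the ideals differ.

Equality of ideals is decidable: compute both reduced Gröbner bases (unique for the ordering) and check whether they agree.
Buchberger on the first generating set:
f_1 = -2p^{2}q - 2p - 3r + 3, LT = p^{2}q.
f_2 = p - 1, LT = p.

S(f_1,f_2): lcm = p^{2}q. S = pq + p + \tfrac{3}{2}r - \tfrac{3}{2}.
  leading term pq: subtract (q)·f_2 from pq + p + \tfrac{3}{2}r - \tfrac{3}{2} → p + q + \tfrac{3}{2}r - \tfrac{3}{2}
  leading term p: subtract (1)·f_2 from p + q + \tfrac{3}{2}r - \tfrac{3}{2} → q + \tfrac{3}{2}r - \tfrac{1}{2}
  leading term q: no divisor's leading term divides it; move q to the remainder.
  leading term r: no divisor's leading term divides it; move \tfrac{3}{2}r to the remainder.
  leading term 1: no divisor's leading term divides it; move -\tfrac{1}{2} to the remainder.
  remainder q + \tfrac{3}{2}r - \tfrac{1}{2} ≠ 0; add g_3 = q + \tfrac{3}{2}r - \tfrac{1}{2} to the basis.

The other S-polynomials (S(f_1,g_3), S(f_2,g_3)) all reduce to 0 modulo the current basis, so we have a Gröbner basis.
Inter-reduce: drop elements whose leading term is divisible by another's, tail-reduce, and make monic.
Reduced Gröbner basis: {p - 1, q + \tfrac{3}{2}r - \tfrac{1}{2}}.

Buchberger on the second generating set:
h_1 = -8p^{2}q - 8p - 12r + 10, LT = p^{2}q.
h_2 = -8p^{2}q - 12r + 4, LT = p^{2}q.

S(h_1,h_2): lcm = p^{2}q. S = p - \tfrac{3}{4}.
  leading term p: no divisor's leading term divides it; move p to the remainder.
  leading term 1: no divisor's leading term divides it; move -\tfrac{3}{4} to the remainder.
  remainder p - \tfrac{3}{4} ≠ 0; add k_3 = p - \tfrac{3}{4} to the basis.

S(h_1,k_3): lcm = p^{2}q. S = \tfrac{3}{4}pq + p + \tfrac{3}{2}r - \tfrac{5}{4}.
  leading term pq: subtract (\tfrac{3}{4}q)·k_3 from \tfrac{3}{4}pq + p + \tfrac{3}{2}r - \tfrac{5}{4} → p + \tfrac{9}{16}q + \tfrac{3}{2}r - \tfrac{5}{4}
  leading term p: subtract (1)·k_3 from p + \tfrac{9}{16}q + \tfrac{3}{2}r - \tfrac{5}{4} → \tfrac{9}{16}q + \tfrac{3}{2}r - \tfrac{1}{2}
  leading term q: no divisor's leading term divides it; move \tfrac{9}{16}q to the remainder.
  leading term r: no divisor's leading term divides it; move \tfrac{3}{2}r to the remainder.
  leading term 1: no divisor's leading term divides it; move -\tfrac{1}{2} to the remainder.
  remainder \tfrac{9}{16}q + \tfrac{3}{2}r - \tfrac{1}{2} ≠ 0; add k_4 = \tfrac{9}{16}q + \tfrac{3}{2}r - \tfrac{1}{2} to the basis.

The other S-polynomials (S(h_2,k_3), S(h_1,k_4), S(h_2,k_4), S(k_3,k_4)) all reduce to 0 modulo the current basis, so we have a Gröbner basis.
Inter-reduce: drop elements whose leading term is divisible by another's, tail-reduce, and make monic.
Reduced Gröbner basis: {p - \tfrac{3}{4}, q + \tfrac{8}{3}r - \tfrac{8}{9}}.

The bases are distinct; the ideals are different.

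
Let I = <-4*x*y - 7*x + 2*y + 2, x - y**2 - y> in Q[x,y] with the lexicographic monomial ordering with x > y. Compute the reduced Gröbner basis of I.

The reduced Gröbner basis is the canonical form of the ideal for this ordering.

f_1 = -4*x*y - 7*x + 2*y + 2, LT = x*y.
f_2 = x - y**2 - y, LT = x.

S(f_1,f_2): lcm = x*y. S = 7/4*x + y**3 + y**2 - 1/2*y - 1/2.
  leading term x: subtract (7/4)·f_2 from 7/4*x + y**3 + y**2 - 1/2*y - 1/2 → y**3 + 11/4*y**2 + 5/4*y - 1/2
  leading term y**3: no divisor's leading term divides it; move y**3 to the remainder.
  leading term y**2: no divisor's leading term divides it; move 11/4*y**2 to the remainder.
  leading term y: no divisor's leading term divides it; move 5/4*y to the remainder.
  leading term 1: no divisor's leading term divides it; move -1/2 to the remainder.
  remainder y**3 + 11/4*y**2 + 5/4*y - 1/2 ≠ 0; add g_3 = y**3 + 11/4*y**2 + 5/4*y - 1/2 to the basis.

The other S-polynomials (S(f_1,g_3), S(f_2,g_3)) all reduce to 0 modulo the current basis, so we have a Gröbner basis.
Inter-reduce: drop elements whose leading term is divisible by another's, tail-reduce, and make monic.

G = {x - y**2 - y, y**3 + 11/4*y**2 + 5/4*y - 1/2}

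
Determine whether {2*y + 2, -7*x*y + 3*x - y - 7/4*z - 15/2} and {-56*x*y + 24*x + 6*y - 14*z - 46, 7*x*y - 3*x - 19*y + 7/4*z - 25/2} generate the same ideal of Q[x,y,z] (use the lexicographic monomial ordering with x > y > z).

For a fixed monomial order, each ideal has a unique reduced Gröbner basis; comparing bases decides equality.
Buchberger on the first generating set:
f_1 = 2*y + 2, LT = y.
f_2 = -7*x*y + 3*x - y - 7/4*z - 15/2, LT = x*y.

S(f_1,f_2): lcm = x*y. S = 10/7*x - 1/7*y - 1/4*z - 15/14.
  reduce S modulo (f_1, f_2):
  remainder 10/7*x - 1/4*z - 13/14 ≠ 0; add g_3 = 10/7*x - 1/4*z - 13/14 to the basis.

The other S-polynomials (S(f_1,g_3), S(f_2,g_3)) all reduce to 0 modulo the current basis, so we have a Gröbner basis.
Inter-reduce: drop elements whose leading term is divisible by another's, tail-reduce, and make monic.
Reduced Gröbner basis: {x - 7/40*z - 13/20, y + 1}.

Buchberger on the second generating set:
h_1 = -56*x*y + 24*x + 6*y - 14*z - 46, LT = x*y.
h_2 = 7*x*y - 3*x - 19*y + 7/4*z - 25/2, LT = x*y.

S(h_1,h_2): lcm = x*y. S = 73/28*y + 73/28.
  reduce S modulo (h_1, h_2):
  remainder 73/28*y + 73/28 ≠ 0; add k_3 = 73/28*y + 73/28 to the basis.

S(h_1,k_3): lcm = x*y. S = -10/7*x - 3/28*y + 1/4*z + 23/28.
  reduce S modulo (h_1, h_2, k_3):
  remainder -10/7*x + 1/4*z + 13/14 ≠ 0; add k_4 = -10/7*x + 1/4*z + 13/14 to the basis.

The other S-polynomials (S(h_2,k_3), S(h_1,k_4), S(h_2,k_4), S(k_3,k_4)) all reduce to 0 modulo the current basis, so we have a Gröbner basis.
Inter-reduce: drop elements whose leading term is divisible by another's, tail-reduce, and make monic.
Reduced Gröbner basis: {x - 7/40*z - 13/20, y + 1}.

The two bases agree; hence the ideals are identical.

Yes, the ideals are equal.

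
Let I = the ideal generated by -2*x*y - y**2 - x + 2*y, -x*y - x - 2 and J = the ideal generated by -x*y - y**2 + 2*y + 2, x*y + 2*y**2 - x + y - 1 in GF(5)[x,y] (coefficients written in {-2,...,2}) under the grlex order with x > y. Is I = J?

Equality of ideals is decidable: compute both reduced Gröbner bases (unique for the ordering) and check whether they agree.
Buchberger on the first generating set:
f_1 = -2*x*y - y**2 - x + 2*y, LT = x*y.
f_2 = -x*y - x - 2, LT = x*y.

S(f_1,f_2): lcm = x*y. S = -2*y**2 + 2*x - y - 2.
  leading term y**2: no divisor's leading term divides it; move -2*y**2 to the remainder.
  leading term x: no divisor's leading term divides it; move 2*x to the remainder.
  leading term y: no divisor's leading term divides it; move -y to the remainder.
  leading term 1: no divisor's leading term divides it; move -2 to the remainder.
  remainder -2*y**2 + 2*x - y - 2 ≠ 0; add g_3 = -2*y**2 + 2*x - y - 2 to the basis.

S(f_1,g_3): lcm = x*y**2. S = -2*y**3 + x**2 - y**2 - x.
  leading term y**3: subtract (y)·g_3 from -2*y**3 + x**2 - y**2 - x → x**2 - 2*x*y - x + 2*y
  leading term x**2: no divisor's leading term divides it; move x**2 to the remainder.
  leading term x*y: subtract (1)·f_1 from -2*x*y - x + 2*y → y**2
  leading term y**2: subtract (2)·g_3 from y**2 → x + 2*y - 1
  leading term x: no divisor's leading term divides it; move x to the remainder.
  leading term y: no divisor's leading term divides it; move 2*y to the remainder.
  leading term 1: no divisor's leading term divides it; move -1 to the remainder.
  remainder x**2 + x + 2*y - 1 ≠ 0; add g_4 = x**2 + x + 2*y - 1 to the basis.

S(f_2,g_3): lcm = x*y**2. S = x**2 - 2*x*y - x + 2*y.
  leading term x**2: subtract (1)·g_4 from x**2 - 2*x*y - x + 2*y → -2*x*y - 2*x + 1
  leading term x*y: subtract (1)·f_1 from -2*x*y - 2*x + 1 → y**2 - x - 2*y + 1
  leading term y**2: subtract (2)·g_3 from y**2 - x - 2*y + 1 → 0
  remainder 0.

S(f_1,g_4): lcm = x**2*y. S = -2*x*y**2 - 2*x**2 - 2*x*y - 2*y**2 + y.
  leading term x*y**2: subtract (y)·f_1 from -2*x*y**2 - 2*x**2 - 2*x*y - 2*y**2 + y → y**3 - 2*x**2 - x*y + y**2 + y
  leading term y**3: subtract (2*y)·g_3 from y**3 - 2*x**2 - x*y + y**2 + y → -2*x**2 - 2*y**2
  leading term x**2: subtract (-2)·g_4 from -2*x**2 - 2*y**2 → -2*y**2 + 2*x - y - 2
  leading term y**2: subtract (1)·g_3 from -2*y**2 + 2*x - y - 2 → 0
  remainder 0.

S(f_2,g_4): lcm = x**2*y. S = x**2 - x*y - 2*y**2 + 2*x + y.
  leading term x**2: subtract (1)·g_4 from x**2 - x*y - 2*y**2 + 2*x + y → -x*y - 2*y**2 + x - y + 1
  leading term x*y: subtract (-2)·f_1 from -x*y - 2*y**2 + x - y + 1 → y**2 - x - 2*y + 1
  leading term y**2: subtract (2)·g_3 from y**2 - x - 2*y + 1 → 0
  remainder 0.

S(g_3,g_4): leading monomials are coprime, so the S-polynomial reduces to 0 (Buchberger's first criterion).
Every S-polynomial of the final basis reduces to 0, so we have a Gröbner basis.
Inter-reduce: drop elements whose leading term is divisible by another's, tail-reduce, and make monic.
Reduced Gröbner basis: {x**2 + x + 2*y - 1, x*y + x + 2, y**2 - x - 2*y + 1}.

Buchberger on the second generating set:
h_1 = -x*y - y**2 + 2*y + 2, LT = x*y.
h_2 = x*y + 2*y**2 - x + y - 1, LT = x*y.

S(h_1,h_2): lcm = x*y. S = -y**2 + x + 2*y - 1.
  leading term y**2: no divisor's leading term divides it; move -y**2 to the remainder.
  leading term x: no divisor's leading term divides it; move x to the remainder.
  leading term y: no divisor's leading term divides it; move 2*y to the remainder.
  leading term 1: no divisor's leading term divides it; move -1 to the remainder.
  remainder -y**2 + x + 2*y - 1 ≠ 0; add k_3 = -y**2 + x + 2*y - 1 to the basis.

S(h_1,k_3): lcm = x*y**2. S = y**3 + x**2 + 2*x*y - 2*y**2 - x - 2*y.
  leading term y**3: subtract (-y)·k_3 from y**3 + x**2 + 2*x*y - 2*y**2 - x - 2*y → x**2 - 2*x*y - x + 2*y
  leading term x**2: no divisor's leading term divides it; move x**2 to the remainder.
  leading term x*y: subtract (2)·h_1 from -2*x*y - x + 2*y → 2*y**2 - x - 2*y + 1
  leading term y**2: subtract (-2)·k_3 from 2*y**2 - x - 2*y + 1 → x + 2*y - 1
  leading term x: no divisor's leading term divides it; move x to the remainder.
  leading term y: no divisor's leading term divides it; move 2*y to the remainder.
  leading term 1: no divisor's leading term divides it; move -1 to the remainder.
  remainder x**2 + x + 2*y - 1 ≠ 0; add k_4 = x**2 + x + 2*y - 1 to the basis.

S(h_2,k_3): lcm = x*y**2. S = 2*y**3 + x**2 + x*y + y**2 - x - y.
  leading term y**3: subtract (-2*y)·k_3 from 2*y**3 + x**2 + x*y + y**2 - x - y → x**2 - 2*x*y - x + 2*y
  leading term x**2: subtract (1)·k_4 from x**2 - 2*x*y - x + 2*y → -2*x*y - 2*x + 1
  leading term x*y: subtract (2)·h_1 from -2*x*y - 2*x + 1 → 2*y**2 - 2*x + y + 2
  leading term y**2: subtract (-2)·k_3 from 2*y**2 - 2*x + y + 2 → 0
  remainder 0.

S(h_1,k_4): lcm = x**2*y. S = x*y**2 + 2*x*y - 2*y**2 - 2*x + y.
  leading term x*y**2: subtract (-y)·h_1 from x*y**2 + 2*x*y - 2*y**2 - 2*x + y → -y**3 + 2*x*y - 2*x - 2*y
  leading term y**3: subtract (y)·k_3 from -y**3 + 2*x*y - 2*x - 2*y → x*y - 2*y**2 - 2*x - y
  leading term x*y: subtract (-1)·h_1 from x*y - 2*y**2 - 2*x - y → 2*y**2 - 2*x + y + 2
  leading term y**2: subtract (-2)·k_3 from 2*y**2 - 2*x + y + 2 → 0
  remainder 0.

S(h_2,k_4): lcm = x**2*y. S = 2*x*y**2 - x**2 - 2*y**2 - x + y.
  leading term x*y**2: subtract (-2*y)·h_1 from 2*x*y**2 - x**2 - 2*y**2 - x + y → -2*y**3 - x**2 + 2*y**2 - x
  leading term y**3: subtract (2*y)·k_3 from -2*y**3 - x**2 + 2*y**2 - x → -x**2 - 2*x*y - 2*y**2 - x + 2*y
  leading term x**2: subtract (-1)·k_4 from -x**2 - 2*x*y - 2*y**2 - x + 2*y → -2*x*y - 2*y**2 - y - 1
  leading term x*y: subtract (2)·h_1 from -2*x*y - 2*y**2 - y - 1 → 0
  remainder 0.

S(k_3,k_4): leading monomials are coprime, so the S-polynomial reduces to 0 (Buchberger's first criterion).
Every S-polynomial of the final basis reduces to 0, so we have a Gröbner basis.
Inter-reduce: drop elements whose leading term is divisible by another's, tail-reduce, and make monic.
Reduced Gröbner basis: {x**2 + x + 2*y - 1, x*y + x + 2, y**2 - x - 2*y + 1}.

These coincide, so the ideals are equal.

Yes, the ideals are equal.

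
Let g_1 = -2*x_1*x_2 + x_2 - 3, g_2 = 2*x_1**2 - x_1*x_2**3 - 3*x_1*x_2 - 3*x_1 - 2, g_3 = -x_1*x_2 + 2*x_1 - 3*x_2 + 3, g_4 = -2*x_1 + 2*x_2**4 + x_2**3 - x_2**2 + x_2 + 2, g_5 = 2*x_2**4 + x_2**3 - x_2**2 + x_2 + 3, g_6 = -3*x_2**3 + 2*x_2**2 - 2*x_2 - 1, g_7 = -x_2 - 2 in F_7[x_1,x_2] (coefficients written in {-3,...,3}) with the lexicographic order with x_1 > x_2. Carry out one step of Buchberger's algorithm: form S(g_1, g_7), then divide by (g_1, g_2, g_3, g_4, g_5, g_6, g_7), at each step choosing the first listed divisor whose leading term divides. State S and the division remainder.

S(g_1, g_7) = -2*x_1 + 3*x_2 - 2; remainder on division = 0.

lcm(LM(g_1), LM(g_7)) = x_1*x_2.
S = (lcm/LT(g_1))·g_1 − (lcm/LT(g_7))·g_7 = -2*x_1 + 3*x_2 - 2.
Reduce S modulo (g_1, g_2, g_3, g_4, g_5, g_6, g_7) in that order:
  leading term x_1: subtract (1)·g_4 from -2*x_1 + 3*x_2 - 2 → -2*x_2**4 - x_2**3 + x_2**2 + 2*x_2 + 3
  leading term x_2**4: subtract (-1)·g_5 from -2*x_2**4 - x_2**3 + x_2**2 + 2*x_2 + 3 → 3*x_2 - 1
  leading term x_2: subtract (-3)·g_7 from 3*x_2 - 1 → 0
The remainder is 0, so this S-polynomial contributes no new basis element.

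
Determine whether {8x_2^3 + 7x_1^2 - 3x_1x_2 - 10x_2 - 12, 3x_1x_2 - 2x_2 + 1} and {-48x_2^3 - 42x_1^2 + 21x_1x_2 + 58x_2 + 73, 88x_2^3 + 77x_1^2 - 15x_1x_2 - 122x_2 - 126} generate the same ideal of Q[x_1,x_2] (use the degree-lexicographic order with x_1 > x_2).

Yes, the ideals are equal.

Two ideals are equal iff their reduced Gröbner bases coincide (the reduced basis is unique for a fixed ordering).
Buchberger on the first generating set:
f_1 = 8x_2^3 + 7x_1^2 - 3x_1x_2 - 10x_2 - 12, LT = x_2^3.
f_2 = 3x_1x_2 - 2x_2 + 1, LT = x_1x_2.

S(f_1,f_2): lcm = x_1x_2^3. S = 7/8x_1^3 - 3/8x_1^2x_2 + 2/3x_2^3 - 5/4x_1x_2 - 1/3x_2^2 - 3/2x_1.
  leading term x_1^3: no divisor's leading term divides it; move 7/8x_1^3 to the remainder.
  leading term x_1^2x_2: subtract (-1/8x_1)·f_2 from -3/8x_1^2x_2 + 2/3x_2^3 - 5/4x_1x_2 - 1/3x_2^2 - 3/2x_1 → 2/3x_2^3 - 3/2x_1x_2 - 1/3x_2^2 - 11/8x_1
  leading term x_2^3: subtract (1/12)·f_1 from 2/3x_2^3 - 3/2x_1x_2 - 1/3x_2^2 - 11/8x_1 → -7/12x_1^2 - 5/4x_1x_2 - 1/3x_2^2 - 11/8x_1 + 5/6x_2 + 1
  leading term x_1^2: no divisor's leading term divides it; move -7/12x_1^2 to the remainder.
  leading term x_1x_2: subtract (-5/12)·f_2 from -5/4x_1x_2 - 1/3x_2^2 - 11/8x_1 + 5/6x_2 + 1 → -1/3x_2^2 - 11/8x_1 + 17/12
  leading term x_2^2: no divisor's leading term divides it; move -1/3x_2^2 to the remainder.
  leading term x_1: no divisor's leading term divides it; move -11/8x_1 to the remainder.
  leading term 1: no divisor's leading term divides it; move 17/12 to the remainder.
  remainder 7/8x_1^3 - 7/12x_1^2 - 1/3x_2^2 - 11/8x_1 + 17/12 ≠ 0; add g_3 = 7/8x_1^3 - 7/12x_1^2 - 1/3x_2^2 - 11/8x_1 + 17/12 to the basis.

S(f_1,g_3): leading monomials are coprime, so the S-polynomial reduces to 0 (Buchberger's first criterion).
S(f_2,g_3): lcm = x_1^3x_2. S = 8/21x_2^3 + 1/3x_1^2 + 11/7x_1x_2 - 34/21x_2.
  leading term x_2^3: subtract (1/21)·f_1 from 8/21x_2^3 + 1/3x_1^2 + 11/7x_1x_2 - 34/21x_2 → 12/7x_1x_2 - 8/7x_2 + 4/7
  leading term x_1x_2: subtract (4/7)·f_2 from 12/7x_1x_2 - 8/7x_2 + 4/7 → 0
  remainder 0.

Every S-polynomial of the final basis reduces to 0, so we have a Gröbner basis.
Inter-reduce: drop elements whose leading term is divisible by another's, tail-reduce, and make monic.
Reduced Gröbner basis: {x_1^3 - 2/3x_1^2 - 8/21x_2^2 - 11/7x_1 + 34/21, x_2^3 + 7/8x_1^2 - 3/2x_2 - 11/8, x_1x_2 - 2/3x_2 + 1/3}.

Buchberger on the second generating set:
h_1 = -48x_2^3 - 42x_1^2 + 21x_1x_2 + 58x_2 + 73, LT = x_2^3.
h_2 = 88x_2^3 + 77x_1^2 - 15x_1x_2 - 122x_2 - 126, LT = x_2^3.

S(h_1,h_2): lcm = x_2^3. S = -47/176x_1x_2 + 47/264x_2 - 47/528.
  leading term x_1x_2: no divisor's leading term divides it; move -47/176x_1x_2 to the remainder.
  leading term x_2: no divisor's leading term divides it; move 47/264x_2 to the remainder.
  leading term 1: no divisor's leading term divides it; move -47/528 to the remainder.
  remainder -47/176x_1x_2 + 47/264x_2 - 47/528 ≠ 0; add k_3 = -47/176x_1x_2 + 47/264x_2 - 47/528 to the basis.

S(h_1,k_3): lcm = x_1x_2^3. S = 7/8x_1^3 - 7/16x_1^2x_2 + 2/3x_2^3 - 29/24x_1x_2 - 1/3x_2^2 - 73/48x_1.
  leading term x_1^3: no divisor's leading term divides it; move 7/8x_1^3 to the remainder.
  leading term x_1^2x_2: subtract (77/47x_1)·k_3 from -7/16x_1^2x_2 + 2/3x_2^3 - 29/24x_1x_2 - 1/3x_2^2 - 73/48x_1 → 2/3x_2^3 - 3/2x_1x_2 - 1/3x_2^2 - 11/8x_1
  leading term x_2^3: subtract (-1/72)·h_1 from 2/3x_2^3 - 3/2x_1x_2 - 1/3x_2^2 - 11/8x_1 → -7/12x_1^2 - 29/24x_1x_2 - 1/3x_2^2 - 11/8x_1 + 29/36x_2 + 73/72
  leading term x_1^2: no divisor's leading term divides it; move -7/12x_1^2 to the remainder.
  leading term x_1x_2: subtract (638/141)·k_3 from -29/24x_1x_2 - 1/3x_2^2 - 11/8x_1 + 29/36x_2 + 73/72 → -1/3x_2^2 - 11/8x_1 + 17/12
  leading term x_2^2: no divisor's leading term divides it; move -1/3x_2^2 to the remainder.
  leading term x_1: no divisor's leading term divides it; move -11/8x_1 to the remainder.
  leading term 1: no divisor's leading term divides it; move 17/12 to the remainder.
  remainder 7/8x_1^3 - 7/12x_1^2 - 1/3x_2^2 - 11/8x_1 + 17/12 ≠ 0; add k_4 = 7/8x_1^3 - 7/12x_1^2 - 1/3x_2^2 - 11/8x_1 + 17/12 to the basis.

S(h_2,k_3): lcm = x_1x_2^3. S = 7/8x_1^3 - 15/88x_1^2x_2 + 2/3x_2^3 - 61/44x_1x_2 - 1/3x_2^2 - 63/44x_1.
  leading term x_1^3: subtract (1)·k_4 from 7/8x_1^3 - 15/88x_1^2x_2 + 2/3x_2^3 - 61/44x_1x_2 - 1/3x_2^2 - 63/44x_1 → -15/88x_1^2x_2 + 2/3x_2^3 + 7/12x_1^2 - 61/44x_1x_2 - 5/88x_1 - 17/12
  leading term x_1^2x_2: subtract (30/47x_1)·k_3 from -15/88x_1^2x_2 + 2/3x_2^3 + 7/12x_1^2 - 61/44x_1x_2 - 5/88x_1 - 17/12 → 2/3x_2^3 + 7/12x_1^2 - 3/2x_1x_2 - 17/12
  leading term x_2^3: subtract (-1/72)·h_1 from 2/3x_2^3 + 7/12x_1^2 - 3/2x_1x_2 - 17/12 → -29/24x_1x_2 + 29/36x_2 - 29/72
  leading term x_1x_2: subtract (638/141)·k_3 from -29/24x_1x_2 + 29/36x_2 - 29/72 → 0
  remainder 0.

S(h_1,k_4): leading monomials are coprime, so the S-polynomial reduces to 0 (Buchberger's first criterion).
S(h_2,k_4): leading monomials are coprime, so the S-polynomial reduces to 0 (Buchberger's first criterion).
S(k_3,k_4): lcm = x_1^3x_2. S = 8/21x_2^3 + 1/3x_1^2 + 11/7x_1x_2 - 34/21x_2.
  leading term x_2^3: subtract (-1/126)·h_1 from 8/21x_2^3 + 1/3x_1^2 + 11/7x_1x_2 - 34/21x_2 → 73/42x_1x_2 - 73/63x_2 + 73/126
  leading term x_1x_2: subtract (-6424/987)·k_3 from 73/42x_1x_2 - 73/63x_2 + 73/126 → 0
  remainder 0.

Every S-polynomial of the final basis reduces to 0, so we have a Gröbner basis.
Inter-reduce: drop elements whose leading term is divisible by another's, tail-reduce, and make monic.
Reduced Gröbner basis: {x_1^3 - 2/3x_1^2 - 8/21x_2^2 - 11/7x_1 + 34/21, x_2^3 + 7/8x_1^2 - 3/2x_2 - 11/8, x_1x_2 - 2/3x_2 + 1/3}.

Same reduced basis, so the two generating sets span the same ideal.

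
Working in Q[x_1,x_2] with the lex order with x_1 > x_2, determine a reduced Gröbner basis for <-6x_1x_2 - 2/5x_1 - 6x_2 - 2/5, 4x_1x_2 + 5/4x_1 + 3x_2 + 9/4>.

G = {x_1 - 60/59x_2 + 119/59, x_2^2 - 14/15x_2 - 1/15}

f_1 = -6x_1x_2 - 2/5x_1 - 6x_2 - 2/5, LT = x_1x_2.
f_2 = 4x_1x_2 + 5/4x_1 + 3x_2 + 9/4, LT = x_1x_2.

S(f_1,f_2): lcm = x_1x_2. S = -59/240x_1 + 1/4x_2 - 119/240.
  leading term x_1: no divisor's leading term divides it; move -59/240x_1 to the remainder.
  leading term x_2: no divisor's leading term divides it; move 1/4x_2 to the remainder.
  leading term 1: no divisor's leading term divides it; move -119/240 to the remainder.
  remainder -59/240x_1 + 1/4x_2 - 119/240 ≠ 0; add g_3 = -59/240x_1 + 1/4x_2 - 119/240 to the basis.

S(f_1,g_3): lcm = x_1x_2. S = 1/15x_1 + 60/59x_2^2 - 60/59x_2 + 1/15.
  leading term x_1: subtract (-16/59)·g_3 from 1/15x_1 + 60/59x_2^2 - 60/59x_2 + 1/15 → 60/59x_2^2 - 56/59x_2 - 4/59
  leading term x_2^2: no divisor's leading term divides it; move 60/59x_2^2 to the remainder.
  leading term x_2: no divisor's leading term divides it; move -56/59x_2 to the remainder.
  leading term 1: no divisor's leading term divides it; move -4/59 to the remainder.
  remainder 60/59x_2^2 - 56/59x_2 - 4/59 ≠ 0; add g_4 = 60/59x_2^2 - 56/59x_2 - 4/59 to the basis.

The other S-polynomials (S(f_2,g_3), S(f_1,g_4), S(f_2,g_4), S(g_3,g_4)) all reduce to 0 modulo the current basis, so we have a Gröbner basis.
Inter-reduce: drop elements whose leading term is divisible by another's, tail-reduce, and make monic.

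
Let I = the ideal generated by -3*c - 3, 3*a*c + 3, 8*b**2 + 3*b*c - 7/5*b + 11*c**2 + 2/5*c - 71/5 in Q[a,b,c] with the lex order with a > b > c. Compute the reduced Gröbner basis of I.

f_1 = -3*c - 3, LT = c.
f_2 = 3*a*c + 3, LT = a*c.
f_3 = 8*b**2 + 3*b*c - 7/5*b + 11*c**2 + 2/5*c - 71/5, LT = b**2.

S(f_1,f_2): lcm = a*c. S = a - 1.
  leading term a: no divisor's leading term divides it; move a to the remainder.
  leading term 1: no divisor's leading term divides it; move -1 to the remainder.
  remainder a - 1 ≠ 0; add g_4 = a - 1 to the basis.

The other S-polynomials (S(f_1,f_3), S(f_2,f_3), S(f_1,g_4), S(f_2,g_4), S(f_3,g_4)) all reduce to 0 modulo the current basis, so we have a Gröbner basis.
Inter-reduce: drop elements whose leading term is divisible by another's, tail-reduce, and make monic.

G = {a - 1, b**2 - 11/20*b - 9/20, c + 1}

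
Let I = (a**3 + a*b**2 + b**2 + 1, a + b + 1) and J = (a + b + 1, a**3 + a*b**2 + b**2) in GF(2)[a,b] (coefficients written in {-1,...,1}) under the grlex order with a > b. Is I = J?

No, the ideals differ.

Equality of ideals is decidable: compute both reduced Gröbner bases (unique for the ordering) and check whether they agree.
Buchberger on the first generating set:
f_1 = a**3 + a*b**2 + b**2 + 1, LT = a**3.
f_2 = a + b + 1, LT = a.

S(f_1,f_2): lcm = a**3. S = a**2*b + a*b**2 + a**2 + b**2 + 1.
  reduce S modulo (f_1, f_2):
  remainder b**2 + b ≠ 0; add g_3 = b**2 + b to the basis.

The other S-polynomials (S(f_1,g_3), S(f_2,g_3)) all reduce to 0 modulo the current basis, so we have a Gröbner basis.
Inter-reduce: drop elements whose leading term is divisible by another's, tail-reduce, and make monic.
Reduced Gröbner basis: {b**2 + b, a + b + 1}.

Buchberger on the second generating set:
h_1 = a + b + 1, LT = a.
h_2 = a**3 + a*b**2 + b**2, LT = a**3.

S(h_1,h_2): lcm = a**3. S = a**2*b + a*b**2 + a**2 + b**2.
  reduce S modulo (h_1, h_2):
  remainder b**2 + b + 1 ≠ 0; add k_3 = b**2 + b + 1 to the basis.

The other S-polynomials (S(h_1,k_3), S(h_2,k_3)) all reduce to 0 modulo the current basis, so we have a Gröbner basis.
Inter-reduce: drop elements whose leading term is divisible by another's, tail-reduce, and make monic.
Reduced Gröbner basis: {b**2 + b + 1, a + b + 1}.

The bases are distinct; the ideals are different.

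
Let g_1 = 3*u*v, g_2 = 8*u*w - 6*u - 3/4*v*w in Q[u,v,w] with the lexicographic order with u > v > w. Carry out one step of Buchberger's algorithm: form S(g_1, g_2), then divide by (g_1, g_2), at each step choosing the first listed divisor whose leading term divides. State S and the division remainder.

lcm(LM(g_1), LM(g_2)) = u*v*w.
S = (lcm/LT(g_1))·g_1 − (lcm/LT(g_2))·g_2 = 3/4*u*v + 3/32*v**2*w.
Reduce S modulo (g_1, g_2) in that order:
  leading term u*v: subtract (1/4)·g_1 from 3/4*u*v + 3/32*v**2*w → 3/32*v**2*w
  leading term v**2*w: no divisor's leading term divides it; move 3/32*v**2*w to the remainder.
The remainder 3/32*v**2*w is nonzero, so it would be added as the next basis element.

S(g_1, g_2) = 3/4*u*v + 3/32*v**2*w; remainder on division = 3/32*v**2*w.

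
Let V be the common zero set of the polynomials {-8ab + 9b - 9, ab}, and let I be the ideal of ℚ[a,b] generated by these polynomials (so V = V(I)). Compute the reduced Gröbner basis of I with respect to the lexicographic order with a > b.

f_1 = -8ab + 9b - 9, LT = ab.
f_2 = ab, LT = ab.

S(f_1,f_2): lcm = ab. S = -9/8b + 9/8.
  leading term b: no divisor's leading term divides it; move -9/8b to the remainder.
  leading term 1: no divisor's leading term divides it; move 9/8 to the remainder.
  remainder -9/8b + 9/8 ≠ 0; add g_3 = -9/8b + 9/8 to the basis.

S(f_1,g_3): lcm = ab. S = a - 9/8b + 9/8.
  leading term a: no divisor's leading term divides it; move a to the remainder.
  leading term b: subtract (1)·g_3 from -9/8b + 9/8 → 0
  remainder a ≠ 0; add g_4 = a to the basis.

The other S-polynomials (S(f_2,g_3), S(f_1,g_4), S(f_2,g_4), S(g_3,g_4)) all reduce to 0 modulo the current basis, so we have a Gröbner basis.
Inter-reduce: drop elements whose leading term is divisible by another's, tail-reduce, and make monic.

G = {a, b - 1}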